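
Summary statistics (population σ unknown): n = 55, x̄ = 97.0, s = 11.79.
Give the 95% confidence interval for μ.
(93.81, 100.19)

t-interval (σ unknown):
df = n - 1 = 54
t* = 2.005 for 95% confidence

Margin of error = t* · s/√n = 2.005 · 11.79/√55 = 3.19

CI: (93.81, 100.19)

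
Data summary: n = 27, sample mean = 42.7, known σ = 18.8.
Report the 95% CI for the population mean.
(35.61, 49.79)

z-interval (σ known):
z* = 1.960 for 95% confidence

Margin of error = z* · σ/√n = 1.960 · 18.8/√27 = 7.09

CI: (42.7 - 7.09, 42.7 + 7.09) = (35.61, 49.79)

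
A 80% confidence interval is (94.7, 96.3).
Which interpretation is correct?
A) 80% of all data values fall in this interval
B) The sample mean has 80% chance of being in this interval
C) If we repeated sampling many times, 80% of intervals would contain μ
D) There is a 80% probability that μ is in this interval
C

A) Wrong — a CI is about the parameter μ, not individual data values.
B) Wrong — x̄ is observed and sits in the interval by construction.
C) Correct — this is the frequentist long-run coverage interpretation.
D) Wrong — μ is fixed; the randomness lives in the interval, not in μ.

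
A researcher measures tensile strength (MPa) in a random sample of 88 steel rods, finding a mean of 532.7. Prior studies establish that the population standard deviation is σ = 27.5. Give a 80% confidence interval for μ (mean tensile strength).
(528.94, 536.46)

z-interval (σ known):
z* = 1.282 for 80% confidence

Margin of error = z* · σ/√n = 1.282 · 27.5/√88 = 3.76

CI: (532.7 - 3.76, 532.7 + 3.76) = (528.94, 536.46)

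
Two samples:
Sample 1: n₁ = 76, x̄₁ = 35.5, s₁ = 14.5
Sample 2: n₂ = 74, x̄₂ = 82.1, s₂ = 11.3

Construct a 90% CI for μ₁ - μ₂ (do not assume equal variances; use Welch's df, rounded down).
(-50.11, -43.09)

Difference: x̄₁ - x̄₂ = -46.60
SE = √(s₁²/n₁ + s₂²/n₂) = √(14.5²/76 + 11.3²/74) = 2.1194
df = 141.27 → 141 (Welch–Satterthwaite, rounded down)
t* = 1.656

CI: -46.60 ± 1.656 · 2.1194 = -46.60 ± 3.51 = (-50.11, -43.09)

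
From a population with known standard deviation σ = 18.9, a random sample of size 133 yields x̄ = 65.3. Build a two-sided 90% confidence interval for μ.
(62.60, 68.00)

z-interval (σ known):
z* = 1.645 for 90% confidence

Margin of error = z* · σ/√n = 1.645 · 18.9/√133 = 2.70

CI: (65.3 - 2.70, 65.3 + 2.70) = (62.60, 68.00)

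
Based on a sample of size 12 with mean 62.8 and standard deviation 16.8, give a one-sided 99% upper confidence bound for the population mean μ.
μ ≤ 75.98

Upper bound (one-sided):
t* = 2.718 (one-sided for 99%)
Upper bound = x̄ + t* · s/√n = 62.8 + 2.718 · 16.8/√12 = 75.98

We are 99% confident that μ ≤ 75.98.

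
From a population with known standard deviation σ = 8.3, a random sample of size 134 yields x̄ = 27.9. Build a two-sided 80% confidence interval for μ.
(26.98, 28.82)

z-interval (σ known):
z* = 1.282 for 80% confidence

Margin of error = z* · σ/√n = 1.282 · 8.3/√134 = 0.92

CI: (27.9 - 0.92, 27.9 + 0.92) = (26.98, 28.82)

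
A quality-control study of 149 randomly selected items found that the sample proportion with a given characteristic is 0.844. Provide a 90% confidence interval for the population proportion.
(0.795, 0.893)

Proportion CI:
SE = √(p̂(1-p̂)/n) = √(0.844 · 0.156 / 149) = 0.02973

z* = 1.645
Margin = z* · SE = 1.645 · 0.02973 = 0.0489

CI: 0.844 ± 0.0489 = (0.795, 0.893)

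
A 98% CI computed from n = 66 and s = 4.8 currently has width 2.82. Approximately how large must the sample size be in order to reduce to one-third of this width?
n ≈ 594

CI width ∝ 1/√n
To reduce width by factor 3, need √n to grow by 3 → need 3² = 9 times as many samples.

Current: n = 66, width = 2.82
New: n = 594, width ≈ 0.92

Width reduced by factor of 2.82/0.92 = 3.07.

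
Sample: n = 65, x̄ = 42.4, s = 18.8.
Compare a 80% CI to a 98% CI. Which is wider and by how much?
98% CI is wider by 5.09

df = 64
80% CI: t* = 1.295, (39.38, 45.42), width = 2 · t* · s/√n = 6.04
98% CI: t* = 2.386, (36.84, 47.96), width = 2 · t* · s/√n = 11.13

The 98% CI is wider by 11.13 - 6.04 = 5.09.
Higher confidence requires a wider interval.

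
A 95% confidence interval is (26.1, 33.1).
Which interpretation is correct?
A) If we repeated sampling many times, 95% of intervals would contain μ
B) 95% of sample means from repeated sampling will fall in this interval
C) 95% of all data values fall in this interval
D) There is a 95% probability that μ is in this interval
A

A) Correct — this is the frequentist long-run coverage interpretation.
B) Wrong — coverage applies to intervals containing μ, not to future x̄ values.
C) Wrong — a CI is about the parameter μ, not individual data values.
D) Wrong — μ is fixed; the randomness lives in the interval, not in μ.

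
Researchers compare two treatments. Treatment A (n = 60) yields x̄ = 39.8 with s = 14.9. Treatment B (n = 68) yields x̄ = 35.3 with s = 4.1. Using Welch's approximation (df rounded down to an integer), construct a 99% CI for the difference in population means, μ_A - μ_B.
(-0.77, 9.77)

Difference: x̄₁ - x̄₂ = 4.50
SE = √(s₁²/n₁ + s₂²/n₂) = √(14.9²/60 + 4.1²/68) = 1.9868
df = 66.88 → 66 (Welch–Satterthwaite, rounded down)
t* = 2.652

CI: 4.50 ± 2.652 · 1.9868 = 4.50 ± 5.27 = (-0.77, 9.77)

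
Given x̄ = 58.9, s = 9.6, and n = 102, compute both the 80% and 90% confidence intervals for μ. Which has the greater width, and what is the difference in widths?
90% CI is wider by 0.71

df = 101
80% CI: t* = 1.290, (57.67, 60.13), width = 2 · t* · s/√n = 2.45
90% CI: t* = 1.660, (57.32, 60.48), width = 2 · t* · s/√n = 3.16

The 90% CI is wider by 3.16 - 2.45 = 0.71.
Higher confidence requires a wider interval.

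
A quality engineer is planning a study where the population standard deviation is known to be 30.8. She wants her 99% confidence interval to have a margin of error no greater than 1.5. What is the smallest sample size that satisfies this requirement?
n ≥ 2798

For margin E ≤ 1.5:
n ≥ (z* · σ / E)²
n ≥ (2.576 · 30.8 / 1.5)²
n ≥ 2797.76

Minimum n = 2798 (rounding up)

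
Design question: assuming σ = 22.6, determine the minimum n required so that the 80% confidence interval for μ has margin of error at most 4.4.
n ≥ 44

For margin E ≤ 4.4:
n ≥ (z* · σ / E)²
n ≥ (1.282 · 22.6 / 4.4)²
n ≥ 43.36

Minimum n = 44 (rounding up)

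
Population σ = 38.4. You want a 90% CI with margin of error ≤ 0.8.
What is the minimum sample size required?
n ≥ 6235

For margin E ≤ 0.8:
n ≥ (z* · σ / E)²
n ≥ (1.645 · 38.4 / 0.8)²
n ≥ 6234.68

Minimum n = 6235 (rounding up)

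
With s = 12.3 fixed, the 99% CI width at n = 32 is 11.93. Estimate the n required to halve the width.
n ≈ 128

CI width ∝ 1/√n
To reduce width by factor 2, need √n to grow by 2 → need 2² = 4 times as many samples.

Current: n = 32, width = 11.93
New: n = 128, width ≈ 5.69

Width reduced by factor of 11.93/5.69 = 2.10.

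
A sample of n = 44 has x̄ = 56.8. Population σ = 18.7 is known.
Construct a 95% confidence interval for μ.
(51.27, 62.33)

z-interval (σ known):
z* = 1.960 for 95% confidence

Margin of error = z* · σ/√n = 1.960 · 18.7/√44 = 5.53

CI: (56.8 - 5.53, 56.8 + 5.53) = (51.27, 62.33)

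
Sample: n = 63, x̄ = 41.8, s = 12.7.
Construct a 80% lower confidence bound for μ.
μ ≥ 40.44

Lower bound (one-sided):
t* = 0.847 (one-sided for 80%)
Lower bound = x̄ - t* · s/√n = 41.8 - 0.847 · 12.7/√63 = 40.44

We are 80% confident that μ ≥ 40.44.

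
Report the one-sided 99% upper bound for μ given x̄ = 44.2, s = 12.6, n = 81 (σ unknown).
μ ≤ 47.52

Upper bound (one-sided):
t* = 2.374 (one-sided for 99%)
Upper bound = x̄ + t* · s/√n = 44.2 + 2.374 · 12.6/√81 = 47.52

We are 99% confident that μ ≤ 47.52.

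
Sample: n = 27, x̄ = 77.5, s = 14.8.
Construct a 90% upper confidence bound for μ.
μ ≤ 81.25

Upper bound (one-sided):
t* = 1.315 (one-sided for 90%)
Upper bound = x̄ + t* · s/√n = 77.5 + 1.315 · 14.8/√27 = 81.25

We are 90% confident that μ ≤ 81.25.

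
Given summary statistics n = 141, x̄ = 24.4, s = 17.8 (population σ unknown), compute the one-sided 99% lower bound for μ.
μ ≥ 20.87

Lower bound (one-sided):
t* = 2.353 (one-sided for 99%)
Lower bound = x̄ - t* · s/√n = 24.4 - 2.353 · 17.8/√141 = 20.87

We are 99% confident that μ ≥ 20.87.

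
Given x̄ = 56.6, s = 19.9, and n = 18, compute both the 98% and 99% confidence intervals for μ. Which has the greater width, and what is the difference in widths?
99% CI is wider by 3.11

df = 17
98% CI: t* = 2.567, (44.56, 68.64), width = 2 · t* · s/√n = 24.08
99% CI: t* = 2.898, (43.01, 70.19), width = 2 · t* · s/√n = 27.19

The 99% CI is wider by 27.19 - 24.08 = 3.11.
Higher confidence requires a wider interval.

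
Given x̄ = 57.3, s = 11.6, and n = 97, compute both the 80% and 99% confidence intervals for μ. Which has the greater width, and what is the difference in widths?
99% CI is wider by 3.15

df = 96
80% CI: t* = 1.290, (55.78, 58.82), width = 2 · t* · s/√n = 3.04
99% CI: t* = 2.628, (54.20, 60.40), width = 2 · t* · s/√n = 6.19

The 99% CI is wider by 6.19 - 3.04 = 3.15.
Higher confidence requires a wider interval.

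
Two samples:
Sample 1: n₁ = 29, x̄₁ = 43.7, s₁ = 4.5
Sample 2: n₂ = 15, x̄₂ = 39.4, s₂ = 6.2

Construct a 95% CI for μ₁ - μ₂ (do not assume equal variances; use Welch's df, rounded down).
(0.54, 8.06)

Difference: x̄₁ - x̄₂ = 4.30
SE = √(s₁²/n₁ + s₂²/n₂) = √(4.5²/29 + 6.2²/15) = 1.8058
df = 21.86 → 21 (Welch–Satterthwaite, rounded down)
t* = 2.080

CI: 4.30 ± 2.080 · 1.8058 = 4.30 ± 3.76 = (0.54, 8.06)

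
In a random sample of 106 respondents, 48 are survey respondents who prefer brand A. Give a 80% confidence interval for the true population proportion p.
(0.391, 0.515)

Proportion CI:
p̂ = 48/106 = 0.45283
SE = √(p̂(1-p̂)/n) = √(0.45283 · 0.54717 / 106) = 0.04835

z* = 1.282
Margin = z* · SE = 1.282 · 0.04835 = 0.0620

CI: 0.45283 ± 0.0620 = (0.391, 0.515)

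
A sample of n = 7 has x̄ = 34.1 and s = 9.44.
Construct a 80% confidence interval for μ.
(28.96, 39.24)

t-interval (σ unknown):
df = n - 1 = 6
t* = 1.440 for 80% confidence

Margin of error = t* · s/√n = 1.440 · 9.44/√7 = 5.14

CI: (28.96, 39.24)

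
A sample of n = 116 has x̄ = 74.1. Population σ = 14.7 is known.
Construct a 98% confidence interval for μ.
(70.93, 77.27)

z-interval (σ known):
z* = 2.326 for 98% confidence

Margin of error = z* · σ/√n = 2.326 · 14.7/√116 = 3.17

CI: (74.1 - 3.17, 74.1 + 3.17) = (70.93, 77.27)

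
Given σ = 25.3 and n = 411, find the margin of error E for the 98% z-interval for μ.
Margin of error = 2.90

Margin of error = z* · σ/√n
= 2.326 · 25.3/√411
= 2.326 · 25.3/20.2731
= 2.90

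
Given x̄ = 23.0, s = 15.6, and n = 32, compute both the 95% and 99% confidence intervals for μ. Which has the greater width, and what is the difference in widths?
99% CI is wider by 3.88

df = 31
95% CI: t* = 2.040, (17.37, 28.63), width = 2 · t* · s/√n = 11.25
99% CI: t* = 2.744, (15.43, 30.57), width = 2 · t* · s/√n = 15.13

The 99% CI is wider by 15.13 - 11.25 = 3.88.
Higher confidence requires a wider interval.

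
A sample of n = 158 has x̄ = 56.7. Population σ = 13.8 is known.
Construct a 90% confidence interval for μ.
(54.89, 58.51)

z-interval (σ known):
z* = 1.645 for 90% confidence

Margin of error = z* · σ/√n = 1.645 · 13.8/√158 = 1.81

CI: (56.7 - 1.81, 56.7 + 1.81) = (54.89, 58.51)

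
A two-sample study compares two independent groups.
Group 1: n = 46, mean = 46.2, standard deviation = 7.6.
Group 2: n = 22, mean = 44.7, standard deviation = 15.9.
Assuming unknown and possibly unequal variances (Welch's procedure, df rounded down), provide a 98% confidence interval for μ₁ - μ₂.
(-7.37, 10.37)

Difference: x̄₁ - x̄₂ = 1.50
SE = √(s₁²/n₁ + s₂²/n₂) = √(7.6²/46 + 15.9²/22) = 3.5703
df = 25.70 → 25 (Welch–Satterthwaite, rounded down)
t* = 2.485

CI: 1.50 ± 2.485 · 3.5703 = 1.50 ± 8.87 = (-7.37, 10.37)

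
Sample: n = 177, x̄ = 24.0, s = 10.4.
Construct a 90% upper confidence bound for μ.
μ ≤ 25.01

Upper bound (one-sided):
t* = 1.286 (one-sided for 90%)
Upper bound = x̄ + t* · s/√n = 24.0 + 1.286 · 10.4/√177 = 25.01

We are 90% confident that μ ≤ 25.01.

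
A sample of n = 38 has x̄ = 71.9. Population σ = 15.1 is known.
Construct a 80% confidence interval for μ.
(68.76, 75.04)

z-interval (σ known):
z* = 1.282 for 80% confidence

Margin of error = z* · σ/√n = 1.282 · 15.1/√38 = 3.14

CI: (71.9 - 3.14, 71.9 + 3.14) = (68.76, 75.04)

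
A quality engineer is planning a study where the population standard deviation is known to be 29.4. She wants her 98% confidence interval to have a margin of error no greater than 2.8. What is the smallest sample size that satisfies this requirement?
n ≥ 597

For margin E ≤ 2.8:
n ≥ (z* · σ / E)²
n ≥ (2.326 · 29.4 / 2.8)²
n ≥ 596.48

Minimum n = 597 (rounding up)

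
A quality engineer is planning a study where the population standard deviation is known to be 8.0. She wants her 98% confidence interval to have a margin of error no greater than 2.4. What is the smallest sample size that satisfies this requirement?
n ≥ 61

For margin E ≤ 2.4:
n ≥ (z* · σ / E)²
n ≥ (2.326 · 8.0 / 2.4)²
n ≥ 60.11

Minimum n = 61 (rounding up)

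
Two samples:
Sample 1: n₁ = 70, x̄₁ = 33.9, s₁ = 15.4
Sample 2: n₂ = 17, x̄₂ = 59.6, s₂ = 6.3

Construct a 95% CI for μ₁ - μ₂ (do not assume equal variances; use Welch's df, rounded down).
(-30.48, -20.92)

Difference: x̄₁ - x̄₂ = -25.70
SE = √(s₁²/n₁ + s₂²/n₂) = √(15.4²/70 + 6.3²/17) = 2.3922
df = 64.59 → 64 (Welch–Satterthwaite, rounded down)
t* = 1.998

CI: -25.70 ± 1.998 · 2.3922 = -25.70 ± 4.78 = (-30.48, -20.92)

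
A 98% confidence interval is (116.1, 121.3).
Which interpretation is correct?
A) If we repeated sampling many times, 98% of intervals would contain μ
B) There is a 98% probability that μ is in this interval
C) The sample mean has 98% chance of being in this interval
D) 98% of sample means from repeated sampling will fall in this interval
A

A) Correct — this is the frequentist long-run coverage interpretation.
B) Wrong — μ is fixed; the randomness lives in the interval, not in μ.
C) Wrong — x̄ is observed and sits in the interval by construction.
D) Wrong — coverage applies to intervals containing μ, not to future x̄ values.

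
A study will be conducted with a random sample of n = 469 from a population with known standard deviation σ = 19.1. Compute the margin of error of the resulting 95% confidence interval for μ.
Margin of error = 1.73

Margin of error = z* · σ/√n
= 1.960 · 19.1/√469
= 1.960 · 19.1/21.6564
= 1.73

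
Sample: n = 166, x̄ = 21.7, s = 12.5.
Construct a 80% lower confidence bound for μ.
μ ≥ 20.88

Lower bound (one-sided):
t* = 0.844 (one-sided for 80%)
Lower bound = x̄ - t* · s/√n = 21.7 - 0.844 · 12.5/√166 = 20.88

We are 80% confident that μ ≥ 20.88.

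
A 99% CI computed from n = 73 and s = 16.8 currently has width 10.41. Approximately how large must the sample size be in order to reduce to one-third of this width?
n ≈ 657

CI width ∝ 1/√n
To reduce width by factor 3, need √n to grow by 3 → need 3² = 9 times as many samples.

Current: n = 73, width = 10.41
New: n = 657, width ≈ 3.39

Width reduced by factor of 10.41/3.39 = 3.07.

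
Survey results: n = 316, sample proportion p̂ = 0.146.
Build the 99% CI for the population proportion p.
(0.095, 0.197)

Proportion CI:
SE = √(p̂(1-p̂)/n) = √(0.146 · 0.854 / 316) = 0.01986

z* = 2.576
Margin = z* · SE = 2.576 · 0.01986 = 0.0512

CI: 0.146 ± 0.0512 = (0.095, 0.197)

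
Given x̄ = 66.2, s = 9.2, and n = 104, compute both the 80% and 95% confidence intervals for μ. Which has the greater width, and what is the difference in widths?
95% CI is wider by 1.25

df = 103
80% CI: t* = 1.290, (65.04, 67.36), width = 2 · t* · s/√n = 2.33
95% CI: t* = 1.983, (64.41, 67.99), width = 2 · t* · s/√n = 3.58

The 95% CI is wider by 3.58 - 2.33 = 1.25.
Higher confidence requires a wider interval.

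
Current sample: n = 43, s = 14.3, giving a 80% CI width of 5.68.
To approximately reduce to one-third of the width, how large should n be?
n ≈ 387

CI width ∝ 1/√n
To reduce width by factor 3, need √n to grow by 3 → need 3² = 9 times as many samples.

Current: n = 43, width = 5.68
New: n = 387, width ≈ 1.87

Width reduced by factor of 5.68/1.87 = 3.04.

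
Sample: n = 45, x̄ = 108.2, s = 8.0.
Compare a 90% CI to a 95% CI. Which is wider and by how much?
95% CI is wider by 0.80

df = 44
90% CI: t* = 1.680, (106.20, 110.20), width = 2 · t* · s/√n = 4.01
95% CI: t* = 2.015, (105.80, 110.60), width = 2 · t* · s/√n = 4.81

The 95% CI is wider by 4.81 - 4.01 = 0.80.
Higher confidence requires a wider interval.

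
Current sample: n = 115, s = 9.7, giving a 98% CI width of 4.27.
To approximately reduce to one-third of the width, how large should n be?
n ≈ 1035

CI width ∝ 1/√n
To reduce width by factor 3, need √n to grow by 3 → need 3² = 9 times as many samples.

Current: n = 115, width = 4.27
New: n = 1035, width ≈ 1.41

Width reduced by factor of 4.27/1.41 = 3.03.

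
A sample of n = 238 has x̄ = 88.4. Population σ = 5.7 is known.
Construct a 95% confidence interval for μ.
(87.68, 89.12)

z-interval (σ known):
z* = 1.960 for 95% confidence

Margin of error = z* · σ/√n = 1.960 · 5.7/√238 = 0.72

CI: (88.4 - 0.72, 88.4 + 0.72) = (87.68, 89.12)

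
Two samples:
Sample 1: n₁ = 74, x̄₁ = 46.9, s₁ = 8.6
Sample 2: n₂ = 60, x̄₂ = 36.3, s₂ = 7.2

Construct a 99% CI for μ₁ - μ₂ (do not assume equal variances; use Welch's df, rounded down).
(7.03, 14.17)

Difference: x̄₁ - x̄₂ = 10.60
SE = √(s₁²/n₁ + s₂²/n₂) = √(8.6²/74 + 7.2²/60) = 1.3651
df = 131.85 → 131 (Welch–Satterthwaite, rounded down)
t* = 2.614

CI: 10.60 ± 2.614 · 1.3651 = 10.60 ± 3.57 = (7.03, 14.17)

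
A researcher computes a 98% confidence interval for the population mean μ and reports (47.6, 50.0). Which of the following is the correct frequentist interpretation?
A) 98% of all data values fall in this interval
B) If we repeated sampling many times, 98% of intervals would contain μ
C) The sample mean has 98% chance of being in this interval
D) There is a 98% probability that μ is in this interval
B

A) Wrong — a CI is about the parameter μ, not individual data values.
B) Correct — this is the frequentist long-run coverage interpretation.
C) Wrong — x̄ is observed and sits in the interval by construction.
D) Wrong — μ is fixed; the randomness lives in the interval, not in μ.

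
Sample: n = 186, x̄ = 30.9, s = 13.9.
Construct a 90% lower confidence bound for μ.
μ ≥ 29.59

Lower bound (one-sided):
t* = 1.286 (one-sided for 90%)
Lower bound = x̄ - t* · s/√n = 30.9 - 1.286 · 13.9/√186 = 29.59

We are 90% confident that μ ≥ 29.59.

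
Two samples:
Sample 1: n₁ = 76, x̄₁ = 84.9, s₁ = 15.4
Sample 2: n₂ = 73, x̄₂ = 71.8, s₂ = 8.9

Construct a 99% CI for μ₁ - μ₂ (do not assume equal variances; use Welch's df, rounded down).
(7.73, 18.47)

Difference: x̄₁ - x̄₂ = 13.10
SE = √(s₁²/n₁ + s₂²/n₂) = √(15.4²/76 + 8.9²/73) = 2.0508
df = 120.99 → 120 (Welch–Satterthwaite, rounded down)
t* = 2.617

CI: 13.10 ± 2.617 · 2.0508 = 13.10 ± 5.37 = (7.73, 18.47)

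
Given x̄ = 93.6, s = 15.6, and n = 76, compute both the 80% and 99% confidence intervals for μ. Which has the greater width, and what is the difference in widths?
99% CI is wider by 4.83

df = 75
80% CI: t* = 1.293, (91.29, 95.91), width = 2 · t* · s/√n = 4.63
99% CI: t* = 2.643, (88.87, 98.33), width = 2 · t* · s/√n = 9.46

The 99% CI is wider by 9.46 - 4.63 = 4.83.
Higher confidence requires a wider interval.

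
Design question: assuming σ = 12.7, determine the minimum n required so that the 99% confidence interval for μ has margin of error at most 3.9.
n ≥ 71

For margin E ≤ 3.9:
n ≥ (z* · σ / E)²
n ≥ (2.576 · 12.7 / 3.9)²
n ≥ 70.37

Minimum n = 71 (rounding up)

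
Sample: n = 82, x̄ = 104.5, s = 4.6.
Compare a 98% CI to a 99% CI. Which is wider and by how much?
99% CI is wider by 0.27

df = 81
98% CI: t* = 2.373, (103.29, 105.71), width = 2 · t* · s/√n = 2.41
99% CI: t* = 2.638, (103.16, 105.84), width = 2 · t* · s/√n = 2.68

The 99% CI is wider by 2.68 - 2.41 = 0.27.
Higher confidence requires a wider interval.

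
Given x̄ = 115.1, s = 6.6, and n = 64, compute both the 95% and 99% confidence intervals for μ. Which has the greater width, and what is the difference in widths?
99% CI is wider by 1.08

df = 63
95% CI: t* = 1.998, (113.45, 116.75), width = 2 · t* · s/√n = 3.30
99% CI: t* = 2.656, (112.91, 117.29), width = 2 · t* · s/√n = 4.38

The 99% CI is wider by 4.38 - 3.30 = 1.08.
Higher confidence requires a wider interval.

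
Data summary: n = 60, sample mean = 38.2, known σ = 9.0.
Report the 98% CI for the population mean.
(35.50, 40.90)

z-interval (σ known):
z* = 2.326 for 98% confidence

Margin of error = z* · σ/√n = 2.326 · 9.0/√60 = 2.70

CI: (38.2 - 2.70, 38.2 + 2.70) = (35.50, 40.90)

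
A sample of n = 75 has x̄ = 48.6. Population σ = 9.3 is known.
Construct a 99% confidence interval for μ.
(45.83, 51.37)

z-interval (σ known):
z* = 2.576 for 99% confidence

Margin of error = z* · σ/√n = 2.576 · 9.3/√75 = 2.77

CI: (48.6 - 2.77, 48.6 + 2.77) = (45.83, 51.37)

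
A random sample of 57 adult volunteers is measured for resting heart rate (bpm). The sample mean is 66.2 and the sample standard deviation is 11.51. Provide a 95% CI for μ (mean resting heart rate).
(63.15, 69.25)

t-interval (σ unknown):
df = n - 1 = 56
t* = 2.003 for 95% confidence

Margin of error = t* · s/√n = 2.003 · 11.51/√57 = 3.05

CI: (63.15, 69.25)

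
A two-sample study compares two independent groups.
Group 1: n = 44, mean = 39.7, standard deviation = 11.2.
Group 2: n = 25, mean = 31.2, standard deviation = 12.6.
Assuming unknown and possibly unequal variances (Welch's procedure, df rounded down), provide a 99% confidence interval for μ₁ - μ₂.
(0.34, 16.66)

Difference: x̄₁ - x̄₂ = 8.50
SE = √(s₁²/n₁ + s₂²/n₂) = √(11.2²/44 + 12.6²/25) = 3.0334
df = 45.29 → 45 (Welch–Satterthwaite, rounded down)
t* = 2.690

CI: 8.50 ± 2.690 · 3.0334 = 8.50 ± 8.16 = (0.34, 16.66)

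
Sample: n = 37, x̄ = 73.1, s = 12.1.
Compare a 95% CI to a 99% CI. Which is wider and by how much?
99% CI is wider by 2.75

df = 36
95% CI: t* = 2.028, (69.07, 77.13), width = 2 · t* · s/√n = 8.07
99% CI: t* = 2.719, (67.69, 78.51), width = 2 · t* · s/√n = 10.82

The 99% CI is wider by 10.82 - 8.07 = 2.75.
Higher confidence requires a wider interval.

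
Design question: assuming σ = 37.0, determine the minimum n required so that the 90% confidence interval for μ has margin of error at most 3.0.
n ≥ 412

For margin E ≤ 3.0:
n ≥ (z* · σ / E)²
n ≥ (1.645 · 37.0 / 3.0)²
n ≥ 411.62

Minimum n = 412 (rounding up)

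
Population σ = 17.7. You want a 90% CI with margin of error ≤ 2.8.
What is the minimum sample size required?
n ≥ 109

For margin E ≤ 2.8:
n ≥ (z* · σ / E)²
n ≥ (1.645 · 17.7 / 2.8)²
n ≥ 108.13

Minimum n = 109 (rounding up)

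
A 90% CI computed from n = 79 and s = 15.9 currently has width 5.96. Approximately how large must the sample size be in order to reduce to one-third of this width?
n ≈ 711

CI width ∝ 1/√n
To reduce width by factor 3, need √n to grow by 3 → need 3² = 9 times as many samples.

Current: n = 79, width = 5.96
New: n = 711, width ≈ 1.96

Width reduced by factor of 5.96/1.96 = 3.04.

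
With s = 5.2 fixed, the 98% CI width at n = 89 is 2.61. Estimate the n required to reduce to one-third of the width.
n ≈ 801

CI width ∝ 1/√n
To reduce width by factor 3, need √n to grow by 3 → need 3² = 9 times as many samples.

Current: n = 89, width = 2.61
New: n = 801, width ≈ 0.86

Width reduced by factor of 2.61/0.86 = 3.03.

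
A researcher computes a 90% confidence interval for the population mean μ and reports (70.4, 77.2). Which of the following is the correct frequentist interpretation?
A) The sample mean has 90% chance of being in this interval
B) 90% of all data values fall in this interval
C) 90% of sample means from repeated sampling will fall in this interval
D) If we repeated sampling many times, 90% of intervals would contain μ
D

A) Wrong — x̄ is observed and sits in the interval by construction.
B) Wrong — a CI is about the parameter μ, not individual data values.
C) Wrong — coverage applies to intervals containing μ, not to future x̄ values.
D) Correct — this is the frequentist long-run coverage interpretation.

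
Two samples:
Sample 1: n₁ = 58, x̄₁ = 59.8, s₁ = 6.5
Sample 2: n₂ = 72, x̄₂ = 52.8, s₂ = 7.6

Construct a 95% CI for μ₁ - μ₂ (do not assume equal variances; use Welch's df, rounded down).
(4.55, 9.45)

Difference: x̄₁ - x̄₂ = 7.00
SE = √(s₁²/n₁ + s₂²/n₂) = √(6.5²/58 + 7.6²/72) = 1.2372
df = 127.52 → 127 (Welch–Satterthwaite, rounded down)
t* = 1.979

CI: 7.00 ± 1.979 · 1.2372 = 7.00 ± 2.45 = (4.55, 9.45)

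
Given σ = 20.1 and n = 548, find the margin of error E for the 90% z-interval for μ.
Margin of error = 1.41

Margin of error = z* · σ/√n
= 1.645 · 20.1/√548
= 1.645 · 20.1/23.4094
= 1.41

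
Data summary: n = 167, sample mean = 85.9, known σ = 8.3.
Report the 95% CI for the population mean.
(84.64, 87.16)

z-interval (σ known):
z* = 1.960 for 95% confidence

Margin of error = z* · σ/√n = 1.960 · 8.3/√167 = 1.26

CI: (85.9 - 1.26, 85.9 + 1.26) = (84.64, 87.16)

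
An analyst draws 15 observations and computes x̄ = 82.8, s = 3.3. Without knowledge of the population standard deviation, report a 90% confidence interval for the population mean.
(81.30, 84.30)

t-interval (σ unknown):
df = n - 1 = 14
t* = 1.761 for 90% confidence

Margin of error = t* · s/√n = 1.761 · 3.3/√15 = 1.50

CI: (81.30, 84.30)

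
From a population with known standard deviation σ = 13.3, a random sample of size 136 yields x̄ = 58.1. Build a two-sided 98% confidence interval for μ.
(55.45, 60.75)

z-interval (σ known):
z* = 2.326 for 98% confidence

Margin of error = z* · σ/√n = 2.326 · 13.3/√136 = 2.65

CI: (58.1 - 2.65, 58.1 + 2.65) = (55.45, 60.75)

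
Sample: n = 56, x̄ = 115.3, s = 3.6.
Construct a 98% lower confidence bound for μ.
μ ≥ 114.29

Lower bound (one-sided):
t* = 2.104 (one-sided for 98%)
Lower bound = x̄ - t* · s/√n = 115.3 - 2.104 · 3.6/√56 = 114.29

We are 98% confident that μ ≥ 114.29.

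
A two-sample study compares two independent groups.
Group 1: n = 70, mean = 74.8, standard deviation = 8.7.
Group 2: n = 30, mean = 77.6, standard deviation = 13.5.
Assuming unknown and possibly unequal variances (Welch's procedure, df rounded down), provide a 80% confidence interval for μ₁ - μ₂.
(-6.29, 0.69)

Difference: x̄₁ - x̄₂ = -2.80
SE = √(s₁²/n₁ + s₂²/n₂) = √(8.7²/70 + 13.5²/30) = 2.6751
df = 39.71 → 39 (Welch–Satterthwaite, rounded down)
t* = 1.304

CI: -2.80 ± 1.304 · 2.6751 = -2.80 ± 3.49 = (-6.29, 0.69)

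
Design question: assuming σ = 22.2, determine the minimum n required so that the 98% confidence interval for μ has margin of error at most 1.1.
n ≥ 2204

For margin E ≤ 1.1:
n ≥ (z* · σ / E)²
n ≥ (2.326 · 22.2 / 1.1)²
n ≥ 2203.64

Minimum n = 2204 (rounding up)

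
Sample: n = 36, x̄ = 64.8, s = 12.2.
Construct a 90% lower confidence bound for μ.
μ ≥ 62.14

Lower bound (one-sided):
t* = 1.306 (one-sided for 90%)
Lower bound = x̄ - t* · s/√n = 64.8 - 1.306 · 12.2/√36 = 62.14

We are 90% confident that μ ≥ 62.14.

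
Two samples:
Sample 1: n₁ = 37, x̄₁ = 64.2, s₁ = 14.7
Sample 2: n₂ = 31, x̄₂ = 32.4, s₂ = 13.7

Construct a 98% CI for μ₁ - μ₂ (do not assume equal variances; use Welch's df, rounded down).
(23.57, 40.03)

Difference: x̄₁ - x̄₂ = 31.80
SE = √(s₁²/n₁ + s₂²/n₂) = √(14.7²/37 + 13.7²/31) = 3.4489
df = 65.22 → 65 (Welch–Satterthwaite, rounded down)
t* = 2.385

CI: 31.80 ± 2.385 · 3.4489 = 31.80 ± 8.23 = (23.57, 40.03)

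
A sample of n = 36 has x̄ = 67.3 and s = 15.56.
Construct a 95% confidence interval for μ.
(62.04, 72.56)

t-interval (σ unknown):
df = n - 1 = 35
t* = 2.030 for 95% confidence

Margin of error = t* · s/√n = 2.030 · 15.56/√36 = 5.26

CI: (62.04, 72.56)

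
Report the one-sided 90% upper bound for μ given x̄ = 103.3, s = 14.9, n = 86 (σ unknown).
μ ≤ 105.38

Upper bound (one-sided):
t* = 1.292 (one-sided for 90%)
Upper bound = x̄ + t* · s/√n = 103.3 + 1.292 · 14.9/√86 = 105.38

We are 90% confident that μ ≤ 105.38.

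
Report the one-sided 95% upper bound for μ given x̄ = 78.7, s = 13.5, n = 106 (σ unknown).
μ ≤ 80.88

Upper bound (one-sided):
t* = 1.659 (one-sided for 95%)
Upper bound = x̄ + t* · s/√n = 78.7 + 1.659 · 13.5/√106 = 80.88

We are 95% confident that μ ≤ 80.88.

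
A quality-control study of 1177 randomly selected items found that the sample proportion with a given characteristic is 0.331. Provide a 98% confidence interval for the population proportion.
(0.299, 0.363)

Proportion CI:
SE = √(p̂(1-p̂)/n) = √(0.331 · 0.669 / 1177) = 0.01372

z* = 2.326
Margin = z* · SE = 2.326 · 0.01372 = 0.0319

CI: 0.331 ± 0.0319 = (0.299, 0.363)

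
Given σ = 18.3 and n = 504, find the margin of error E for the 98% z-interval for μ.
Margin of error = 1.90

Margin of error = z* · σ/√n
= 2.326 · 18.3/√504
= 2.326 · 18.3/22.4499
= 1.90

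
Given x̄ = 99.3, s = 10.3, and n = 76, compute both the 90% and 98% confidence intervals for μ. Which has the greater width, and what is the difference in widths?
98% CI is wider by 1.69

df = 75
90% CI: t* = 1.665, (97.33, 101.27), width = 2 · t* · s/√n = 3.93
98% CI: t* = 2.377, (96.49, 102.11), width = 2 · t* · s/√n = 5.62

The 98% CI is wider by 5.62 - 3.93 = 1.69.
Higher confidence requires a wider interval.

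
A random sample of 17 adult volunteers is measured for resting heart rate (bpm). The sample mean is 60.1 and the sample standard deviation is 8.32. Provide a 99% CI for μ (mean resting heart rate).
(54.21, 65.99)

t-interval (σ unknown):
df = n - 1 = 16
t* = 2.921 for 99% confidence

Margin of error = t* · s/√n = 2.921 · 8.32/√17 = 5.89

CI: (54.21, 65.99)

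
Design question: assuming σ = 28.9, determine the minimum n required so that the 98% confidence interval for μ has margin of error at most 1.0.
n ≥ 4519

For margin E ≤ 1.0:
n ≥ (z* · σ / E)²
n ≥ (2.326 · 28.9 / 1.0)²
n ≥ 4518.72

Minimum n = 4519 (rounding up)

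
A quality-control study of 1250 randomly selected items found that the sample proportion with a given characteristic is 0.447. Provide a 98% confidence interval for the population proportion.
(0.414, 0.480)

Proportion CI:
SE = √(p̂(1-p̂)/n) = √(0.447 · 0.553 / 1250) = 0.01406

z* = 2.326
Margin = z* · SE = 2.326 · 0.01406 = 0.0327

CI: 0.447 ± 0.0327 = (0.414, 0.480)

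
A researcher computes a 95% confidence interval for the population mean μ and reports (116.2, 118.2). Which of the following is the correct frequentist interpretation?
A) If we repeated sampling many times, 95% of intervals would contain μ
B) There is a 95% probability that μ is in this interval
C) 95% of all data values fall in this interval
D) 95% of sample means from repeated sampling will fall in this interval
A

A) Correct — this is the frequentist long-run coverage interpretation.
B) Wrong — μ is fixed; the randomness lives in the interval, not in μ.
C) Wrong — a CI is about the parameter μ, not individual data values.
D) Wrong — coverage applies to intervals containing μ, not to future x̄ values.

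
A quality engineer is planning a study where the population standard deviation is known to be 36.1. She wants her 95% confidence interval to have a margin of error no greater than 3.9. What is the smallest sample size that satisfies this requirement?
n ≥ 330

For margin E ≤ 3.9:
n ≥ (z* · σ / E)²
n ≥ (1.960 · 36.1 / 3.9)²
n ≥ 329.15

Minimum n = 330 (rounding up)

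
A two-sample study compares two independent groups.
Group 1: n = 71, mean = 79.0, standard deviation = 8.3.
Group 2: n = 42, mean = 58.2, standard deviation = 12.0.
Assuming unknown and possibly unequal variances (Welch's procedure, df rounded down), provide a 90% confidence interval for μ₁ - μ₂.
(17.30, 24.30)

Difference: x̄₁ - x̄₂ = 20.80
SE = √(s₁²/n₁ + s₂²/n₂) = √(8.3²/71 + 12.0²/42) = 2.0973
df = 64.47 → 64 (Welch–Satterthwaite, rounded down)
t* = 1.669

CI: 20.80 ± 1.669 · 2.0973 = 20.80 ± 3.50 = (17.30, 24.30)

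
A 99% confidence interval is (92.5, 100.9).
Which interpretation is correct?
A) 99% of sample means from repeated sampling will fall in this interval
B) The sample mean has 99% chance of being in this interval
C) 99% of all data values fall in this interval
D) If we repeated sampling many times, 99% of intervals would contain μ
D

A) Wrong — coverage applies to intervals containing μ, not to future x̄ values.
B) Wrong — x̄ is observed and sits in the interval by construction.
C) Wrong — a CI is about the parameter μ, not individual data values.
D) Correct — this is the frequentist long-run coverage interpretation.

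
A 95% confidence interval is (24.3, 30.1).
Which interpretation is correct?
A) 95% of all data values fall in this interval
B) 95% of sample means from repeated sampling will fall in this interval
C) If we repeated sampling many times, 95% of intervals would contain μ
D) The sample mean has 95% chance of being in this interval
C

A) Wrong — a CI is about the parameter μ, not individual data values.
B) Wrong — coverage applies to intervals containing μ, not to future x̄ values.
C) Correct — this is the frequentist long-run coverage interpretation.
D) Wrong — x̄ is observed and sits in the interval by construction.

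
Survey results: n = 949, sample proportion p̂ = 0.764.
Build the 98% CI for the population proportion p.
(0.732, 0.796)

Proportion CI:
SE = √(p̂(1-p̂)/n) = √(0.764 · 0.236 / 949) = 0.01378

z* = 2.326
Margin = z* · SE = 2.326 · 0.01378 = 0.0321

CI: 0.764 ± 0.0321 = (0.732, 0.796)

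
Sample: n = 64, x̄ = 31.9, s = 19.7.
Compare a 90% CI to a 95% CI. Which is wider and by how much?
95% CI is wider by 1.62

df = 63
90% CI: t* = 1.669, (27.79, 36.01), width = 2 · t* · s/√n = 8.22
95% CI: t* = 1.998, (26.98, 36.82), width = 2 · t* · s/√n = 9.84

The 95% CI is wider by 9.84 - 8.22 = 1.62.
Higher confidence requires a wider interval.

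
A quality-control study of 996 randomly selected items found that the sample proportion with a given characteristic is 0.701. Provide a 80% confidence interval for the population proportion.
(0.682, 0.720)

Proportion CI:
SE = √(p̂(1-p̂)/n) = √(0.701 · 0.299 / 996) = 0.01451

z* = 1.282
Margin = z* · SE = 1.282 · 0.01451 = 0.0186

CI: 0.701 ± 0.0186 = (0.682, 0.720)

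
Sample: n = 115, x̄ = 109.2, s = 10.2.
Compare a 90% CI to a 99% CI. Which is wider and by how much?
99% CI is wider by 1.83

df = 114
90% CI: t* = 1.658, (107.62, 110.78), width = 2 · t* · s/√n = 3.15
99% CI: t* = 2.620, (106.71, 111.69), width = 2 · t* · s/√n = 4.98

The 99% CI is wider by 4.98 - 3.15 = 1.83.
Higher confidence requires a wider interval.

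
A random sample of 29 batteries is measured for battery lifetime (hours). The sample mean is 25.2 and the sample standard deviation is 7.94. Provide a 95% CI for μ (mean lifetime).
(22.18, 28.22)

t-interval (σ unknown):
df = n - 1 = 28
t* = 2.048 for 95% confidence

Margin of error = t* · s/√n = 2.048 · 7.94/√29 = 3.02

CI: (22.18, 28.22)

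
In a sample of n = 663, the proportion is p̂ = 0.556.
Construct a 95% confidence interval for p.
(0.518, 0.594)

Proportion CI:
SE = √(p̂(1-p̂)/n) = √(0.556 · 0.444 / 663) = 0.01930

z* = 1.960
Margin = z* · SE = 1.960 · 0.01930 = 0.0378

CI: 0.556 ± 0.0378 = (0.518, 0.594)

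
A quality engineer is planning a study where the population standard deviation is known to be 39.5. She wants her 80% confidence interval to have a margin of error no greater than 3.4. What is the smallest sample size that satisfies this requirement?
n ≥ 222

For margin E ≤ 3.4:
n ≥ (z* · σ / E)²
n ≥ (1.282 · 39.5 / 3.4)²
n ≥ 221.83

Minimum n = 222 (rounding up)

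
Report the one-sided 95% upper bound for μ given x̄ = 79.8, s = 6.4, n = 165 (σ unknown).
μ ≤ 80.62

Upper bound (one-sided):
t* = 1.654 (one-sided for 95%)
Upper bound = x̄ + t* · s/√n = 79.8 + 1.654 · 6.4/√165 = 80.62

We are 95% confident that μ ≤ 80.62.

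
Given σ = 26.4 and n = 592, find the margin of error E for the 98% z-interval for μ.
Margin of error = 2.52

Margin of error = z* · σ/√n
= 2.326 · 26.4/√592
= 2.326 · 26.4/24.3311
= 2.52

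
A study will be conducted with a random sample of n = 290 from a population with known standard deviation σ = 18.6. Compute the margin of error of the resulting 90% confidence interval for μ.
Margin of error = 1.80

Margin of error = z* · σ/√n
= 1.645 · 18.6/√290
= 1.645 · 18.6/17.0294
= 1.80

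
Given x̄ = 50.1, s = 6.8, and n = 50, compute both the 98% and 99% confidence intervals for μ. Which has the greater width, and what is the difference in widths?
99% CI is wider by 0.52

df = 49
98% CI: t* = 2.405, (47.79, 52.41), width = 2 · t* · s/√n = 4.63
99% CI: t* = 2.680, (47.52, 52.68), width = 2 · t* · s/√n = 5.15

The 99% CI is wider by 5.15 - 4.63 = 0.52.
Higher confidence requires a wider interval.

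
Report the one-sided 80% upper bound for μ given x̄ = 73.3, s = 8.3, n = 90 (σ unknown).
μ ≤ 74.04

Upper bound (one-sided):
t* = 0.846 (one-sided for 80%)
Upper bound = x̄ + t* · s/√n = 73.3 + 0.846 · 8.3/√90 = 74.04

We are 80% confident that μ ≤ 74.04.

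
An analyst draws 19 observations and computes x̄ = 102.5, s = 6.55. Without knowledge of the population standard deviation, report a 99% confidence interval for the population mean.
(98.18, 106.82)

t-interval (σ unknown):
df = n - 1 = 18
t* = 2.878 for 99% confidence

Margin of error = t* · s/√n = 2.878 · 6.55/√19 = 4.32

CI: (98.18, 106.82)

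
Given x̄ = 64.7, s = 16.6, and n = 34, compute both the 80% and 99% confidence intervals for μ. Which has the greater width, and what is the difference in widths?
99% CI is wider by 8.11

df = 33
80% CI: t* = 1.308, (60.98, 68.42), width = 2 · t* · s/√n = 7.45
99% CI: t* = 2.733, (56.92, 72.48), width = 2 · t* · s/√n = 15.56

The 99% CI is wider by 15.56 - 7.45 = 8.11.
Higher confidence requires a wider interval.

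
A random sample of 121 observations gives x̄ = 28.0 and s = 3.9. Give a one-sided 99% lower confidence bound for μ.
μ ≥ 27.16

Lower bound (one-sided):
t* = 2.358 (one-sided for 99%)
Lower bound = x̄ - t* · s/√n = 28.0 - 2.358 · 3.9/√121 = 27.16

We are 99% confident that μ ≥ 27.16.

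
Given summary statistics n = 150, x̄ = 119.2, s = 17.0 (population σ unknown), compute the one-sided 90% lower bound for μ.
μ ≥ 117.41

Lower bound (one-sided):
t* = 1.287 (one-sided for 90%)
Lower bound = x̄ - t* · s/√n = 119.2 - 1.287 · 17.0/√150 = 117.41

We are 90% confident that μ ≥ 117.41.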